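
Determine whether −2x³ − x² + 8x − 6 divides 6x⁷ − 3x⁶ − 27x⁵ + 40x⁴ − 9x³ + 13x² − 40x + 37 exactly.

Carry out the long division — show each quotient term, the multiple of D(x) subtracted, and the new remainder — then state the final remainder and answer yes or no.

R(x) = 6x + 7, so D(x) is not a factor of P(x). no

Step 1: lead(6x⁷ − 3x⁶ − 27x⁵ + 40x⁴ − 9x³ + 13x² − 40x + 37) ÷ lead(D) = 6x⁷ ÷ −2x³ = −3x⁴. Subtract (−3x⁴)·D = 6x⁷ + 3x⁶ − 24x⁵ + 18x⁴. Remainder: −6x⁶ − 3x⁵ + 22x⁴ − 9x³ + 13x² − 40x + 37.
Step 2: lead(−6x⁶ − 3x⁵ + 22x⁴ − 9x³ + 13x² − 40x + 37) ÷ lead(D) = −6x⁶ ÷ −2x³ = 3x³. Subtract (3x³)·D = −6x⁶ − 3x⁵ + 24x⁴ − 18x³. Remainder: −2x⁴ + 9x³ + 13x² − 40x + 37.
Step 3: lead(−2x⁴ + 9x³ + 13x² − 40x + 37) ÷ lead(D) = −2x⁴ ÷ −2x³ = x. Subtract (x)·D = −2x⁴ − x³ + 8x² − 6x. Remainder: 10x³ + 5x² − 34x + 37.
Step 4: lead(10x³ + 5x² − 34x + 37) ÷ lead(D) = 10x³ ÷ −2x³ = −5. Subtract (−5)·D = 10x³ + 5x² − 40x + 30. Remainder: 6x + 7.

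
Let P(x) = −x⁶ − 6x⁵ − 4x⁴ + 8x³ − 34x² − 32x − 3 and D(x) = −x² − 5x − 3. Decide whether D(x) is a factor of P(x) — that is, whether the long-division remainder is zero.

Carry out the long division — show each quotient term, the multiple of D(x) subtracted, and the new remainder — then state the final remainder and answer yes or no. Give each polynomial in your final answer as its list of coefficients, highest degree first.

R = [0], so D(x) is a factor of P(x). yes

Step 1: lead(−x⁶ − 6x⁵ − 4x⁴ + 8x³ − 34x² − 32x − 3) ÷ lead(D) = −x⁶ ÷ −x² = x⁴. Subtract (x⁴)·D = −x⁶ − 5x⁵ − 3x⁴. Remainder: −x⁵ − x⁴ + 8x³ − 34x² − 32x − 3.
Step 2: lead(−x⁵ − x⁴ + 8x³ − 34x² − 32x − 3) ÷ lead(D) = −x⁵ ÷ −x² = x³. Subtract (x³)·D = −x⁵ − 5x⁴ − 3x³. Remainder: 4x⁴ + 11x³ − 34x² − 32x − 3.
Step 3: lead(4x⁴ + 11x³ − 34x² − 32x − 3) ÷ lead(D) = 4x⁴ ÷ −x² = −4x². Subtract (−4x²)·D = 4x⁴ + 20x³ + 12x². Remainder: −9x³ − 46x² − 32x − 3.
Step 4: lead(−9x³ − 46x² − 32x − 3) ÷ lead(D) = −9x³ ÷ −x² = 9x. Subtract (9x)·D = −9x³ − 45x² − 27x. Remainder: −x² − 5x − 3.
Step 5: lead(−x² − 5x − 3) ÷ lead(D) = −x² ÷ −x² = 1. Subtract (1)·D = −x² − 5x − 3. Remainder: 0.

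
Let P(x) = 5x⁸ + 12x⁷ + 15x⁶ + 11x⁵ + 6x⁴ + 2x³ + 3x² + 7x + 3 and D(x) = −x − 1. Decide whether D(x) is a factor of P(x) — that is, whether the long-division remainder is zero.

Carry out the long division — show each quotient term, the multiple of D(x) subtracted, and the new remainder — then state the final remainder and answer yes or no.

Step 1: lead(5x⁸ + 12x⁷ + 15x⁶ + 11x⁵ + 6x⁴ + 2x³ + 3x² + 7x + 3) ÷ lead(D) = 5x⁸ ÷ −x = −5x⁷. Subtract (−5x⁷)·D = 5x⁸ + 5x⁷. Remainder: 7x⁷ + 15x⁶ + 11x⁵ + 6x⁴ + 2x³ + 3x² + 7x + 3.
Step 2: lead(7x⁷ + 15x⁶ + 11x⁵ + 6x⁴ + 2x³ + 3x² + 7x + 3) ÷ lead(D) = 7x⁷ ÷ −x = −7x⁶. Subtract (−7x⁶)·D = 7x⁷ + 7x⁶. Remainder: 8x⁶ + 11x⁵ + 6x⁴ + 2x³ + 3x² + 7x + 3.
Step 3: lead(8x⁶ + 11x⁵ + 6x⁴ + 2x³ + 3x² + 7x + 3) ÷ lead(D) = 8x⁶ ÷ −x = −8x⁵. Subtract (−8x⁵)·D = 8x⁶ + 8x⁵. Remainder: 3x⁵ + 6x⁴ + 2x³ + 3x² + 7x + 3.
Step 4: lead(3x⁵ + 6x⁴ + 2x³ + 3x² + 7x + 3) ÷ lead(D) = 3x⁵ ÷ −x = −3x⁴. Subtract (−3x⁴)·D = 3x⁵ + 3x⁴. Remainder: 3x⁴ + 2x³ + 3x² + 7x + 3.
Step 5: lead(3x⁴ + 2x³ + 3x² + 7x + 3) ÷ lead(D) = 3x⁴ ÷ −x = −3x³. Subtract (−3x³)·D = 3x⁴ + 3x³. Remainder: −x³ + 3x² + 7x + 3.
Step 6: lead(−x³ + 3x² + 7x + 3) ÷ lead(D) = −x³ ÷ −x = x². Subtract (x²)·D = −x³ − x². Remainder: 4x² + 7x + 3.
Step 7: lead(4x² + 7x + 3) ÷ lead(D) = 4x² ÷ −x = −4x. Subtract (−4x)·D = 4x² + 4x. Remainder: 3x + 3.
Step 8: lead(3x + 3) ÷ lead(D) = 3x ÷ −x = −3. Subtract (−3)·D = 3x + 3. Remainder: 0.

R(x) = 0, so D(x) is a factor of P(x). yes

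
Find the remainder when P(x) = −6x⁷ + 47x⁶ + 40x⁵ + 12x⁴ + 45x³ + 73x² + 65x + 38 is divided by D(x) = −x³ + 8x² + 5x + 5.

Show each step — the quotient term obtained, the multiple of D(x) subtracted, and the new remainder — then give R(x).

Step 1: lead(−6x⁷ + 47x⁶ + 40x⁵ + 12x⁴ + 45x³ + 73x² + 65x + 38) ÷ lead(D) = −6x⁷ ÷ −x³ = 6x⁴. Subtract (6x⁴)·D = −6x⁷ + 48x⁶ + 30x⁵ + 30x⁴. Remainder: −x⁶ + 10x⁵ − 18x⁴ + 45x³ + 73x² + 65x + 38.
Step 2: lead(−x⁶ + 10x⁵ − 18x⁴ + 45x³ + 73x² + 65x + 38) ÷ lead(D) = −x⁶ ÷ −x³ = x³. Subtract (x³)·D = −x⁶ + 8x⁵ + 5x⁴ + 5x³. Remainder: 2x⁵ − 23x⁴ + 40x³ + 73x² + 65x + 38.
Step 3: lead(2x⁵ − 23x⁴ + 40x³ + 73x² + 65x + 38) ÷ lead(D) = 2x⁵ ÷ −x³ = −2x². Subtract (−2x²)·D = 2x⁵ − 16x⁴ − 10x³ − 10x². Remainder: −7x⁴ + 50x³ + 83x² + 65x + 38.
Step 4: lead(−7x⁴ + 50x³ + 83x² + 65x + 38) ÷ lead(D) = −7x⁴ ÷ −x³ = 7x. Subtract (7x)·D = −7x⁴ + 56x³ + 35x² + 35x. Remainder: −6x³ + 48x² + 30x + 38.
Step 5: lead(−6x³ + 48x² + 30x + 38) ÷ lead(D) = −6x³ ÷ −x³ = 6. Subtract (6)·D = −6x³ + 48x² + 30x + 30. Remainder: 8.

R(x) = 8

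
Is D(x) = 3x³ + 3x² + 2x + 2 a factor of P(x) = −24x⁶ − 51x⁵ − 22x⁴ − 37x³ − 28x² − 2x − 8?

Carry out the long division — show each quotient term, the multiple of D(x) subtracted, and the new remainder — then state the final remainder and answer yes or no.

Step 1: lead(−24x⁶ − 51x⁵ − 22x⁴ − 37x³ − 28x² − 2x − 8) ÷ lead(D) = −24x⁶ ÷ 3x³ = −8x³. Subtract (−8x³)·D = −24x⁶ − 24x⁵ − 16x⁴ − 16x³. Remainder: −27x⁵ − 6x⁴ − 21x³ − 28x² − 2x − 8.
Step 2: lead(−27x⁵ − 6x⁴ − 21x³ − 28x² − 2x − 8) ÷ lead(D) = −27x⁵ ÷ 3x³ = −9x². Subtract (−9x²)·D = −27x⁵ − 27x⁴ − 18x³ − 18x². Remainder: 21x⁴ − 3x³ − 10x² − 2x − 8.
Step 3: lead(21x⁴ − 3x³ − 10x² − 2x − 8) ÷ lead(D) = 21x⁴ ÷ 3x³ = 7x. Subtract (7x)·D = 21x⁴ + 21x³ + 14x² + 14x. Remainder: −24x³ − 24x² − 16x − 8.
Step 4: lead(−24x³ − 24x² − 16x − 8) ÷ lead(D) = −24x³ ÷ 3x³ = −8. Subtract (−8)·D = −24x³ − 24x² − 16x − 16. Remainder: 8.

R(x) = 8, so D(x) is not a factor of P(x). no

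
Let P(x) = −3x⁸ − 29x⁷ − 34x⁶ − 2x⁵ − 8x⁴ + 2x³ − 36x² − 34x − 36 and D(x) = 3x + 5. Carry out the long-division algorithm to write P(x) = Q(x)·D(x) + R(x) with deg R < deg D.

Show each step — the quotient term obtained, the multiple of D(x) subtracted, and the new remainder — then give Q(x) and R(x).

Step 1: lead(−3x⁸ − 29x⁷ − 34x⁶ − 2x⁵ − 8x⁴ + 2x³ − 36x² − 34x − 36) ÷ lead(D) = −3x⁸ ÷ 3x = −x⁷. Subtract (−x⁷)·D = −3x⁸ − 5x⁷. Remainder: −24x⁷ − 34x⁶ − 2x⁵ − 8x⁴ + 2x³ − 36x² − 34x − 36.
Step 2: lead(−24x⁷ − 34x⁶ − 2x⁵ − 8x⁴ + 2x³ − 36x² − 34x − 36) ÷ lead(D) = −24x⁷ ÷ 3x = −8x⁶. Subtract (−8x⁶)·D = −24x⁷ − 40x⁶. Remainder: 6x⁶ − 2x⁵ − 8x⁴ + 2x³ − 36x² − 34x − 36.
Step 3: lead(6x⁶ − 2x⁵ − 8x⁴ + 2x³ − 36x² − 34x − 36) ÷ lead(D) = 6x⁶ ÷ 3x = 2x⁵. Subtract (2x⁵)·D = 6x⁶ + 10x⁵. Remainder: −12x⁵ − 8x⁴ + 2x³ − 36x² − 34x − 36.
Step 4: lead(−12x⁵ − 8x⁴ + 2x³ − 36x² − 34x − 36) ÷ lead(D) = −12x⁵ ÷ 3x = −4x⁴. Subtract (−4x⁴)·D = −12x⁵ − 20x⁴. Remainder: 12x⁴ + 2x³ − 36x² − 34x − 36.
Step 5: lead(12x⁴ + 2x³ − 36x² − 34x − 36) ÷ lead(D) = 12x⁴ ÷ 3x = 4x³. Subtract (4x³)·D = 12x⁴ + 20x³. Remainder: −18x³ − 36x² − 34x − 36.
Step 6: lead(−18x³ − 36x² − 34x − 36) ÷ lead(D) = −18x³ ÷ 3x = −6x². Subtract (−6x²)·D = −18x³ − 30x². Remainder: −6x² − 34x − 36.
Step 7: lead(−6x² − 34x − 36) ÷ lead(D) = −6x² ÷ 3x = −2x. Subtract (−2x)·D = −6x² − 10x. Remainder: −24x − 36.
Step 8: lead(−24x − 36) ÷ lead(D) = −24x ÷ 3x = −8. Subtract (−8)·D = −24x − 40. Remainder: 4.

Q(x) = −x⁷ − 8x⁶ + 2x⁵ − 4x⁴ + 4x³ − 6x² − 2x − 8; R(x) = 4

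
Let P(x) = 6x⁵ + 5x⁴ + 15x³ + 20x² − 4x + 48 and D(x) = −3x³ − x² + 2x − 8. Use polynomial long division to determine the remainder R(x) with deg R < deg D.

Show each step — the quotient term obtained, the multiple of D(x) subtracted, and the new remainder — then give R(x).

R(x) = 0

Step 1: lead(6x⁵ + 5x⁴ + 15x³ + 20x² − 4x + 48) ÷ lead(D) = 6x⁵ ÷ −3x³ = −2x². Subtract (−2x²)·D = 6x⁵ + 2x⁴ − 4x³ + 16x². Remainder: 3x⁴ + 19x³ + 4x² − 4x + 48.
Step 2: lead(3x⁴ + 19x³ + 4x² − 4x + 48) ÷ lead(D) = 3x⁴ ÷ −3x³ = −x. Subtract (−x)·D = 3x⁴ + x³ − 2x² + 8x. Remainder: 18x³ + 6x² − 12x + 48.
Step 3: lead(18x³ + 6x² − 12x + 48) ÷ lead(D) = 18x³ ÷ −3x³ = −6. Subtract (−6)·D = 18x³ + 6x² − 12x + 48. Remainder: 0.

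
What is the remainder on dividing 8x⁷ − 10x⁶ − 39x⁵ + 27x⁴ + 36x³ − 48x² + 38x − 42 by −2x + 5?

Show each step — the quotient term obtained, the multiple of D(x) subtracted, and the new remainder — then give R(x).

Step 1: lead(8x⁷ − 10x⁶ − 39x⁵ + 27x⁴ + 36x³ − 48x² + 38x − 42) ÷ lead(D) = 8x⁷ ÷ −2x = −4x⁶. Subtract (−4x⁶)·D = 8x⁷ − 20x⁶. Remainder: 10x⁶ − 39x⁵ + 27x⁴ + 36x³ − 48x² + 38x − 42.
Step 2: lead(10x⁶ − 39x⁵ + 27x⁴ + 36x³ − 48x² + 38x − 42) ÷ lead(D) = 10x⁶ ÷ −2x = −5x⁵. Subtract (−5x⁵)·D = 10x⁶ − 25x⁵. Remainder: −14x⁵ + 27x⁴ + 36x³ − 48x² + 38x − 42.
Step 3: lead(−14x⁵ + 27x⁴ + 36x³ − 48x² + 38x − 42) ÷ lead(D) = −14x⁵ ÷ −2x = 7x⁴. Subtract (7x⁴)·D = −14x⁵ + 35x⁴. Remainder: −8x⁴ + 36x³ − 48x² + 38x − 42.
Step 4: lead(−8x⁴ + 36x³ − 48x² + 38x − 42) ÷ lead(D) = −8x⁴ ÷ −2x = 4x³. Subtract (4x³)·D = −8x⁴ + 20x³. Remainder: 16x³ − 48x² + 38x − 42.
Step 5: lead(16x³ − 48x² + 38x − 42) ÷ lead(D) = 16x³ ÷ −2x = −8x². Subtract (−8x²)·D = 16x³ − 40x². Remainder: −8x² + 38x − 42.
Step 6: lead(−8x² + 38x − 42) ÷ lead(D) = −8x² ÷ −2x = 4x. Subtract (4x)·D = −8x² + 20x. Remainder: 18x − 42.
Step 7: lead(18x − 42) ÷ lead(D) = 18x ÷ −2x = −9. Subtract (−9)·D = 18x − 45. Remainder: 3.

R(x) = 3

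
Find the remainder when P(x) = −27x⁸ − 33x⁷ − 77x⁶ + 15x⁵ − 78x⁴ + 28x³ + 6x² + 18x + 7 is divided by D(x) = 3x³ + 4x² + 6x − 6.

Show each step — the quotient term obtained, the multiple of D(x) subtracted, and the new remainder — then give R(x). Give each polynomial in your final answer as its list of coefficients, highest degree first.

Step 1: lead(−27x⁸ − 33x⁷ − 77x⁶ + 15x⁵ − 78x⁴ + 28x³ + 6x² + 18x + 7) ÷ lead(D) = −27x⁸ ÷ 3x³ = −9x⁵. Subtract (−9x⁵)·D = −27x⁸ − 36x⁷ − 54x⁶ + 54x⁵. Remainder: 3x⁷ − 23x⁶ − 39x⁵ − 78x⁴ + 28x³ + 6x² + 18x + 7.
Step 2: lead(3x⁷ − 23x⁶ − 39x⁵ − 78x⁴ + 28x³ + 6x² + 18x + 7) ÷ lead(D) = 3x⁷ ÷ 3x³ = x⁴. Subtract (x⁴)·D = 3x⁷ + 4x⁶ + 6x⁵ − 6x⁴. Remainder: −27x⁶ − 45x⁵ − 72x⁴ + 28x³ + 6x² + 18x + 7.
Step 3: lead(−27x⁶ − 45x⁵ − 72x⁴ + 28x³ + 6x² + 18x + 7) ÷ lead(D) = −27x⁶ ÷ 3x³ = −9x³. Subtract (−9x³)·D = −27x⁶ − 36x⁵ − 54x⁴ + 54x³. Remainder: −9x⁵ − 18x⁴ − 26x³ + 6x² + 18x + 7.
Step 4: lead(−9x⁵ − 18x⁴ − 26x³ + 6x² + 18x + 7) ÷ lead(D) = −9x⁵ ÷ 3x³ = −3x². Subtract (−3x²)·D = −9x⁵ − 12x⁴ − 18x³ + 18x². Remainder: −6x⁴ − 8x³ − 12x² + 18x + 7.
Step 5: lead(−6x⁴ − 8x³ − 12x² + 18x + 7) ÷ lead(D) = −6x⁴ ÷ 3x³ = −2x. Subtract (−2x)·D = −6x⁴ − 8x³ − 12x² + 12x. Remainder: 6x + 7.

R = [6, 7]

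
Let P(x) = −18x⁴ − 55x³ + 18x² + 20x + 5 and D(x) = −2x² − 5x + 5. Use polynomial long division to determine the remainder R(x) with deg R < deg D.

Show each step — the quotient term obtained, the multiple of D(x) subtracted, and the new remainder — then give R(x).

Step 1: lead(−18x⁴ − 55x³ + 18x² + 20x + 5) ÷ lead(D) = −18x⁴ ÷ −2x² = 9x². Subtract (9x²)·D = −18x⁴ − 45x³ + 45x². Remainder: −10x³ − 27x² + 20x + 5.
Step 2: lead(−10x³ − 27x² + 20x + 5) ÷ lead(D) = −10x³ ÷ −2x² = 5x. Subtract (5x)·D = −10x³ − 25x² + 25x. Remainder: −2x² − 5x + 5.
Step 3: lead(−2x² − 5x + 5) ÷ lead(D) = −2x² ÷ −2x² = 1. Subtract (1)·D = −2x² − 5x + 5. Remainder: 0.

R(x) = 0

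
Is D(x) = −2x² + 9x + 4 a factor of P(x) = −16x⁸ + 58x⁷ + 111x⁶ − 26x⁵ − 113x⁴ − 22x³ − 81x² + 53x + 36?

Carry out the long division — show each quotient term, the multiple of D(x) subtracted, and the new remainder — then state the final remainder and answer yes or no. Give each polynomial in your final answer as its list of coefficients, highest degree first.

Step 1: lead(−16x⁸ + 58x⁷ + 111x⁶ − 26x⁵ − 113x⁴ − 22x³ − 81x² + 53x + 36) ÷ lead(D) = −16x⁸ ÷ −2x² = 8x⁶. Subtract (8x⁶)·D = −16x⁸ + 72x⁷ + 32x⁶. Remainder: −14x⁷ + 79x⁶ − 26x⁵ − 113x⁴ − 22x³ − 81x² + 53x + 36.
Step 2: lead(−14x⁷ + 79x⁶ − 26x⁵ − 113x⁴ − 22x³ − 81x² + 53x + 36) ÷ lead(D) = −14x⁷ ÷ −2x² = 7x⁵. Subtract (7x⁵)·D = −14x⁷ + 63x⁶ + 28x⁵. Remainder: 16x⁶ − 54x⁵ − 113x⁴ − 22x³ − 81x² + 53x + 36.
Step 3: lead(16x⁶ − 54x⁵ − 113x⁴ − 22x³ − 81x² + 53x + 36) ÷ lead(D) = 16x⁶ ÷ −2x² = −8x⁴. Subtract (−8x⁴)·D = 16x⁶ − 72x⁵ − 32x⁴. Remainder: 18x⁵ − 81x⁴ − 22x³ − 81x² + 53x + 36.
Step 4: lead(18x⁵ − 81x⁴ − 22x³ − 81x² + 53x + 36) ÷ lead(D) = 18x⁵ ÷ −2x² = −9x³. Subtract (−9x³)·D = 18x⁵ − 81x⁴ − 36x³. Remainder: 14x³ − 81x² + 53x + 36.
Step 5: lead(14x³ − 81x² + 53x + 36) ÷ lead(D) = 14x³ ÷ −2x² = −7x. Subtract (−7x)·D = 14x³ − 63x² − 28x. Remainder: −18x² + 81x + 36.
Step 6: lead(−18x² + 81x + 36) ÷ lead(D) = −18x² ÷ −2x² = 9. Subtract (9)·D = −18x² + 81x + 36. Remainder: 0.

R = [0], so D(x) is a factor of P(x). yes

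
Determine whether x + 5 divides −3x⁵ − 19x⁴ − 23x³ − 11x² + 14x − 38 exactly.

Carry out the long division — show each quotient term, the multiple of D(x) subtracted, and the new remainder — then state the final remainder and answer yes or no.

Step 1: lead(−3x⁵ − 19x⁴ − 23x³ − 11x² + 14x − 38) ÷ lead(D) = −3x⁵ ÷ x = −3x⁴. Subtract (−3x⁴)·D = −3x⁵ − 15x⁴. Remainder: −4x⁴ − 23x³ − 11x² + 14x − 38.
Step 2: lead(−4x⁴ − 23x³ − 11x² + 14x − 38) ÷ lead(D) = −4x⁴ ÷ x = −4x³. Subtract (−4x³)·D = −4x⁴ − 20x³. Remainder: −3x³ − 11x² + 14x − 38.
Step 3: lead(−3x³ − 11x² + 14x − 38) ÷ lead(D) = −3x³ ÷ x = −3x². Subtract (−3x²)·D = −3x³ − 15x². Remainder: 4x² + 14x − 38.
Step 4: lead(4x² + 14x − 38) ÷ lead(D) = 4x² ÷ x = 4x. Subtract (4x)·D = 4x² + 20x. Remainder: −6x − 38.
Step 5: lead(−6x − 38) ÷ lead(D) = −6x ÷ x = −6. Subtract (−6)·D = −6x − 30. Remainder: −8.

R(x) = −8, so D(x) is not a factor of P(x). no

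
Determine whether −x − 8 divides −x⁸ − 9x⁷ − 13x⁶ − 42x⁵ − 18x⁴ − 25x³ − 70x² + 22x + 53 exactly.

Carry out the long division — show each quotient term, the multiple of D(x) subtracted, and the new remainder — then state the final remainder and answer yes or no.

R(x) = 5, so D(x) is not a factor of P(x). no

Step 1: lead(−x⁸ − 9x⁷ − 13x⁶ − 42x⁵ − 18x⁴ − 25x³ − 70x² + 22x + 53) ÷ lead(D) = −x⁸ ÷ −x = x⁷. Subtract (x⁷)·D = −x⁸ − 8x⁷. Remainder: −x⁷ − 13x⁶ − 42x⁵ − 18x⁴ − 25x³ − 70x² + 22x + 53.
Step 2: lead(−x⁷ − 13x⁶ − 42x⁵ − 18x⁴ − 25x³ − 70x² + 22x + 53) ÷ lead(D) = −x⁷ ÷ −x = x⁶. Subtract (x⁶)·D = −x⁷ − 8x⁶. Remainder: −5x⁶ − 42x⁵ − 18x⁴ − 25x³ − 70x² + 22x + 53.
Step 3: lead(−5x⁶ − 42x⁵ − 18x⁴ − 25x³ − 70x² + 22x + 53) ÷ lead(D) = −5x⁶ ÷ −x = 5x⁵. Subtract (5x⁵)·D = −5x⁶ − 40x⁵. Remainder: −2x⁵ − 18x⁴ − 25x³ − 70x² + 22x + 53.
Step 4: lead(−2x⁵ − 18x⁴ − 25x³ − 70x² + 22x + 53) ÷ lead(D) = −2x⁵ ÷ −x = 2x⁴. Subtract (2x⁴)·D = −2x⁵ − 16x⁴. Remainder: −2x⁴ − 25x³ − 70x² + 22x + 53.
Step 5: lead(−2x⁴ − 25x³ − 70x² + 22x + 53) ÷ lead(D) = −2x⁴ ÷ −x = 2x³. Subtract (2x³)·D = −2x⁴ − 16x³. Remainder: −9x³ − 70x² + 22x + 53.
Step 6: lead(−9x³ − 70x² + 22x + 53) ÷ lead(D) = −9x³ ÷ −x = 9x². Subtract (9x²)·D = −9x³ − 72x². Remainder: 2x² + 22x + 53.
Step 7: lead(2x² + 22x + 53) ÷ lead(D) = 2x² ÷ −x = −2x. Subtract (−2x)·D = 2x² + 16x. Remainder: 6x + 53.
Step 8: lead(6x + 53) ÷ lead(D) = 6x ÷ −x = −6. Subtract (−6)·D = 6x + 48. Remainder: 5.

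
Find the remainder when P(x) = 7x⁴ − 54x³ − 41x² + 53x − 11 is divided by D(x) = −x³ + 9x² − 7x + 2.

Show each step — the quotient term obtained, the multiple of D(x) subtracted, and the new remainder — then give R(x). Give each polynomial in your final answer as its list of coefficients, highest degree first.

Step 1: lead(7x⁴ − 54x³ − 41x² + 53x − 11) ÷ lead(D) = 7x⁴ ÷ −x³ = −7x. Subtract (−7x)·D = 7x⁴ − 63x³ + 49x² − 14x. Remainder: 9x³ − 90x² + 67x − 11.
Step 2: lead(9x³ − 90x² + 67x − 11) ÷ lead(D) = 9x³ ÷ −x³ = −9. Subtract (−9)·D = 9x³ − 81x² + 63x − 18. Remainder: −9x² + 4x + 7.

R = [-9, 4, 7]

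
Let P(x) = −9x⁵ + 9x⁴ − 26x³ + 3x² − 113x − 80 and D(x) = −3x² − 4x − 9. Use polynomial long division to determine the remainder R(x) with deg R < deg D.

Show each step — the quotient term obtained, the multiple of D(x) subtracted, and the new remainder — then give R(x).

R(x) = −8

Step 1: lead(−9x⁵ + 9x⁴ − 26x³ + 3x² − 113x − 80) ÷ lead(D) = −9x⁵ ÷ −3x² = 3x³. Subtract (3x³)·D = −9x⁵ − 12x⁴ − 27x³. Remainder: 21x⁴ + x³ + 3x² − 113x − 80.
Step 2: lead(21x⁴ + x³ + 3x² − 113x − 80) ÷ lead(D) = 21x⁴ ÷ −3x² = −7x². Subtract (−7x²)·D = 21x⁴ + 28x³ + 63x². Remainder: −27x³ − 60x² − 113x − 80.
Step 3: lead(−27x³ − 60x² − 113x − 80) ÷ lead(D) = −27x³ ÷ −3x² = 9x. Subtract (9x)·D = −27x³ − 36x² − 81x. Remainder: −24x² − 32x − 80.
Step 4: lead(−24x² − 32x − 80) ÷ lead(D) = −24x² ÷ −3x² = 8. Subtract (8)·D = −24x² − 32x − 72. Remainder: −8.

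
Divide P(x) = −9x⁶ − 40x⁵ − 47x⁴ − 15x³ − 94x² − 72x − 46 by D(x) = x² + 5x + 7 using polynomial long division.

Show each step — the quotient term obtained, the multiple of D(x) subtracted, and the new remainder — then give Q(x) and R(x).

Step 1: lead(−9x⁶ − 40x⁵ − 47x⁴ − 15x³ − 94x² − 72x − 46) ÷ lead(D) = −9x⁶ ÷ x² = −9x⁴. Subtract (−9x⁴)·D = −9x⁶ − 45x⁵ − 63x⁴. Remainder: 5x⁵ + 16x⁴ − 15x³ − 94x² − 72x − 46.
Step 2: lead(5x⁵ + 16x⁴ − 15x³ − 94x² − 72x − 46) ÷ lead(D) = 5x⁵ ÷ x² = 5x³. Subtract (5x³)·D = 5x⁵ + 25x⁴ + 35x³. Remainder: −9x⁴ − 50x³ − 94x² − 72x − 46.
Step 3: lead(−9x⁴ − 50x³ − 94x² − 72x − 46) ÷ lead(D) = −9x⁴ ÷ x² = −9x². Subtract (−9x²)·D = −9x⁴ − 45x³ − 63x². Remainder: −5x³ − 31x² − 72x − 46.
Step 4: lead(−5x³ − 31x² − 72x − 46) ÷ lead(D) = −5x³ ÷ x² = −5x. Subtract (−5x)·D = −5x³ − 25x² − 35x. Remainder: −6x² − 37x − 46.
Step 5: lead(−6x² − 37x − 46) ÷ lead(D) = −6x² ÷ x² = −6. Subtract (−6)·D = −6x² − 30x − 42. Remainder: −7x − 4.

Q(x) = −9x⁴ + 5x³ − 9x² − 5x − 6; R(x) = −7x − 4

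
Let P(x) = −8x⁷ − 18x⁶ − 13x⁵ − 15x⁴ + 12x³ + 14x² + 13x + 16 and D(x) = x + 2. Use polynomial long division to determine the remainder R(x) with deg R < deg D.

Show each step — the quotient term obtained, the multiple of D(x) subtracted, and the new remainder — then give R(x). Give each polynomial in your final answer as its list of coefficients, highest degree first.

R = [-2]

Step 1: lead(−8x⁷ − 18x⁶ − 13x⁵ − 15x⁴ + 12x³ + 14x² + 13x + 16) ÷ lead(D) = −8x⁷ ÷ x = −8x⁶. Subtract (−8x⁶)·D = −8x⁷ − 16x⁶. Remainder: −2x⁶ − 13x⁵ − 15x⁴ + 12x³ + 14x² + 13x + 16.
Step 2: lead(−2x⁶ − 13x⁵ − 15x⁴ + 12x³ + 14x² + 13x + 16) ÷ lead(D) = −2x⁶ ÷ x = −2x⁵. Subtract (−2x⁵)·D = −2x⁶ − 4x⁵. Remainder: −9x⁵ − 15x⁴ + 12x³ + 14x² + 13x + 16.
Step 3: lead(−9x⁵ − 15x⁴ + 12x³ + 14x² + 13x + 16) ÷ lead(D) = −9x⁵ ÷ x = −9x⁴. Subtract (−9x⁴)·D = −9x⁵ − 18x⁴. Remainder: 3x⁴ + 12x³ + 14x² + 13x + 16.
Step 4: lead(3x⁴ + 12x³ + 14x² + 13x + 16) ÷ lead(D) = 3x⁴ ÷ x = 3x³. Subtract (3x³)·D = 3x⁴ + 6x³. Remainder: 6x³ + 14x² + 13x + 16.
Step 5: lead(6x³ + 14x² + 13x + 16) ÷ lead(D) = 6x³ ÷ x = 6x². Subtract (6x²)·D = 6x³ + 12x². Remainder: 2x² + 13x + 16.
Step 6: lead(2x² + 13x + 16) ÷ lead(D) = 2x² ÷ x = 2x. Subtract (2x)·D = 2x² + 4x. Remainder: 9x + 16.
Step 7: lead(9x + 16) ÷ lead(D) = 9x ÷ x = 9. Subtract (9)·D = 9x + 18. Remainder: −2.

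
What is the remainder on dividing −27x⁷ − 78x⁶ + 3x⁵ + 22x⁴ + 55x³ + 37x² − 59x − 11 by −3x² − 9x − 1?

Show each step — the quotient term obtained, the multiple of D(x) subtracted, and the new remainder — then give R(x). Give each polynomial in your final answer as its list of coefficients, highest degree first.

R = [-2, -4]

Step 1: lead(−27x⁷ − 78x⁶ + 3x⁵ + 22x⁴ + 55x³ + 37x² − 59x − 11) ÷ lead(D) = −27x⁷ ÷ −3x² = 9x⁵. Subtract (9x⁵)·D = −27x⁷ − 81x⁶ − 9x⁵. Remainder: 3x⁶ + 12x⁵ + 22x⁴ + 55x³ + 37x² − 59x − 11.
Step 2: lead(3x⁶ + 12x⁵ + 22x⁴ + 55x³ + 37x² − 59x − 11) ÷ lead(D) = 3x⁶ ÷ −3x² = −x⁴. Subtract (−x⁴)·D = 3x⁶ + 9x⁵ + x⁴. Remainder: 3x⁵ + 21x⁴ + 55x³ + 37x² − 59x − 11.
Step 3: lead(3x⁵ + 21x⁴ + 55x³ + 37x² − 59x − 11) ÷ lead(D) = 3x⁵ ÷ −3x² = −x³. Subtract (−x³)·D = 3x⁵ + 9x⁴ + x³. Remainder: 12x⁴ + 54x³ + 37x² − 59x − 11.
Step 4: lead(12x⁴ + 54x³ + 37x² − 59x − 11) ÷ lead(D) = 12x⁴ ÷ −3x² = −4x². Subtract (−4x²)·D = 12x⁴ + 36x³ + 4x². Remainder: 18x³ + 33x² − 59x − 11.
Step 5: lead(18x³ + 33x² − 59x − 11) ÷ lead(D) = 18x³ ÷ −3x² = −6x. Subtract (−6x)·D = 18x³ + 54x² + 6x. Remainder: −21x² − 65x − 11.
Step 6: lead(−21x² − 65x − 11) ÷ lead(D) = −21x² ÷ −3x² = 7. Subtract (7)·D = −21x² − 63x − 7. Remainder: −2x − 4.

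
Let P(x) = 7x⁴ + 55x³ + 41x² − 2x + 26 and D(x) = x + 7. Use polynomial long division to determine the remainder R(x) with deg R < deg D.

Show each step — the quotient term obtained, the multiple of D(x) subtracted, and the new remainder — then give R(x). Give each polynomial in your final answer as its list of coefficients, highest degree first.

R = [-9]

Step 1: lead(7x⁴ + 55x³ + 41x² − 2x + 26) ÷ lead(D) = 7x⁴ ÷ x = 7x³. Subtract (7x³)·D = 7x⁴ + 49x³. Remainder: 6x³ + 41x² − 2x + 26.
Step 2: lead(6x³ + 41x² − 2x + 26) ÷ lead(D) = 6x³ ÷ x = 6x². Subtract (6x²)·D = 6x³ + 42x². Remainder: −x² − 2x + 26.
Step 3: lead(−x² − 2x + 26) ÷ lead(D) = −x² ÷ x = −x. Subtract (−x)·D = −x² − 7x. Remainder: 5x + 26.
Step 4: lead(5x + 26) ÷ lead(D) = 5x ÷ x = 5. Subtract (5)·D = 5x + 35. Remainder: −9.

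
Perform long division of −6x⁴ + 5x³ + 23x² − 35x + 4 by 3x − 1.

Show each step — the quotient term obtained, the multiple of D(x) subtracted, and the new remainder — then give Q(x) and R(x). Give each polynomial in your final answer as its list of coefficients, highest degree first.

Q = [-2, 1, 8, -9]; R = [-5]

Step 1: lead(−6x⁴ + 5x³ + 23x² − 35x + 4) ÷ lead(D) = −6x⁴ ÷ 3x = −2x³. Subtract (−2x³)·D = −6x⁴ + 2x³. Remainder: 3x³ + 23x² − 35x + 4.
Step 2: lead(3x³ + 23x² − 35x + 4) ÷ lead(D) = 3x³ ÷ 3x = x². Subtract (x²)·D = 3x³ − x². Remainder: 24x² − 35x + 4.
Step 3: lead(24x² − 35x + 4) ÷ lead(D) = 24x² ÷ 3x = 8x. Subtract (8x)·D = 24x² − 8x. Remainder: −27x + 4.
Step 4: lead(−27x + 4) ÷ lead(D) = −27x ÷ 3x = −9. Subtract (−9)·D = −27x + 9. Remainder: −5.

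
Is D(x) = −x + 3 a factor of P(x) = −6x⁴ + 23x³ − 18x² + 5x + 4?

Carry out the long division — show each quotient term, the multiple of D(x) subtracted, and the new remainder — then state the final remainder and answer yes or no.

R(x) = −8, so D(x) is not a factor of P(x). no

Step 1: lead(−6x⁴ + 23x³ − 18x² + 5x + 4) ÷ lead(D) = −6x⁴ ÷ −x = 6x³. Subtract (6x³)·D = −6x⁴ + 18x³. Remainder: 5x³ − 18x² + 5x + 4.
Step 2: lead(5x³ − 18x² + 5x + 4) ÷ lead(D) = 5x³ ÷ −x = −5x². Subtract (−5x²)·D = 5x³ − 15x². Remainder: −3x² + 5x + 4.
Step 3: lead(−3x² + 5x + 4) ÷ lead(D) = −3x² ÷ −x = 3x. Subtract (3x)·D = −3x² + 9x. Remainder: −4x + 4.
Step 4: lead(−4x + 4) ÷ lead(D) = −4x ÷ −x = 4. Subtract (4)·D = −4x + 12. Remainder: −8.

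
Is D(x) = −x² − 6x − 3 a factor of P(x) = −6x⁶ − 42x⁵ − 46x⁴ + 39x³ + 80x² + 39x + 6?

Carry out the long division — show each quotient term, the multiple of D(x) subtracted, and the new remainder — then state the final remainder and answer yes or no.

Step 1: lead(−6x⁶ − 42x⁵ − 46x⁴ + 39x³ + 80x² + 39x + 6) ÷ lead(D) = −6x⁶ ÷ −x² = 6x⁴. Subtract (6x⁴)·D = −6x⁶ − 36x⁵ − 18x⁴. Remainder: −6x⁵ − 28x⁴ + 39x³ + 80x² + 39x + 6.
Step 2: lead(−6x⁵ − 28x⁴ + 39x³ + 80x² + 39x + 6) ÷ lead(D) = −6x⁵ ÷ −x² = 6x³. Subtract (6x³)·D = −6x⁵ − 36x⁴ − 18x³. Remainder: 8x⁴ + 57x³ + 80x² + 39x + 6.
Step 3: lead(8x⁴ + 57x³ + 80x² + 39x + 6) ÷ lead(D) = 8x⁴ ÷ −x² = −8x². Subtract (−8x²)·D = 8x⁴ + 48x³ + 24x². Remainder: 9x³ + 56x² + 39x + 6.
Step 4: lead(9x³ + 56x² + 39x + 6) ÷ lead(D) = 9x³ ÷ −x² = −9x. Subtract (−9x)·D = 9x³ + 54x² + 27x. Remainder: 2x² + 12x + 6.
Step 5: lead(2x² + 12x + 6) ÷ lead(D) = 2x² ÷ −x² = −2. Subtract (−2)·D = 2x² + 12x + 6. Remainder: 0.

R(x) = 0, so D(x) is a factor of P(x). yes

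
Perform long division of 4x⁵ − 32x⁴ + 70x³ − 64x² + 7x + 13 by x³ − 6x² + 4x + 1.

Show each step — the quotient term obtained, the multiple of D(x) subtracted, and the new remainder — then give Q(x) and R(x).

Q(x) = 4x² − 8x + 6; R(x) = −9x + 7

Step 1: lead(4x⁵ − 32x⁴ + 70x³ − 64x² + 7x + 13) ÷ lead(D) = 4x⁵ ÷ x³ = 4x². Subtract (4x²)·D = 4x⁵ − 24x⁴ + 16x³ + 4x². Remainder: −8x⁴ + 54x³ − 68x² + 7x + 13.
Step 2: lead(−8x⁴ + 54x³ − 68x² + 7x + 13) ÷ lead(D) = −8x⁴ ÷ x³ = −8x. Subtract (−8x)·D = −8x⁴ + 48x³ − 32x² − 8x. Remainder: 6x³ − 36x² + 15x + 13.
Step 3: lead(6x³ − 36x² + 15x + 13) ÷ lead(D) = 6x³ ÷ x³ = 6. Subtract (6)·D = 6x³ − 36x² + 24x + 6. Remainder: −9x + 7.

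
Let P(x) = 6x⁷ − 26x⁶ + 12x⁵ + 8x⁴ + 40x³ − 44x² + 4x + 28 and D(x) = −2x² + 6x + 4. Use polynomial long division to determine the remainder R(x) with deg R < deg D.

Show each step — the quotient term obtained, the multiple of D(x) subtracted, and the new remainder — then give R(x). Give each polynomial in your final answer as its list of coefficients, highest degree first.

R = [4]

Step 1: lead(6x⁷ − 26x⁶ + 12x⁵ + 8x⁴ + 40x³ − 44x² + 4x + 28) ÷ lead(D) = 6x⁷ ÷ −2x² = −3x⁵. Subtract (−3x⁵)·D = 6x⁷ − 18x⁶ − 12x⁵. Remainder: −8x⁶ + 24x⁵ + 8x⁴ + 40x³ − 44x² + 4x + 28.
Step 2: lead(−8x⁶ + 24x⁵ + 8x⁴ + 40x³ − 44x² + 4x + 28) ÷ lead(D) = −8x⁶ ÷ −2x² = 4x⁴. Subtract (4x⁴)·D = −8x⁶ + 24x⁵ + 16x⁴. Remainder: −8x⁴ + 40x³ − 44x² + 4x + 28.
Step 3: lead(−8x⁴ + 40x³ − 44x² + 4x + 28) ÷ lead(D) = −8x⁴ ÷ −2x² = 4x². Subtract (4x²)·D = −8x⁴ + 24x³ + 16x². Remainder: 16x³ − 60x² + 4x + 28.
Step 4: lead(16x³ − 60x² + 4x + 28) ÷ lead(D) = 16x³ ÷ −2x² = −8x. Subtract (−8x)·D = 16x³ − 48x² − 32x. Remainder: −12x² + 36x + 28.
Step 5: lead(−12x² + 36x + 28) ÷ lead(D) = −12x² ÷ −2x² = 6. Subtract (6)·D = −12x² + 36x + 24. Remainder: 4.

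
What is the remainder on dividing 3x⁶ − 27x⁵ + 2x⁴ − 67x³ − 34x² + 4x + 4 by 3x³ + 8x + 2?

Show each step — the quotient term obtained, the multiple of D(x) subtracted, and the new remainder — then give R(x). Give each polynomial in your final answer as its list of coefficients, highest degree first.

Step 1: lead(3x⁶ − 27x⁵ + 2x⁴ − 67x³ − 34x² + 4x + 4) ÷ lead(D) = 3x⁶ ÷ 3x³ = x³. Subtract (x³)·D = 3x⁶ + 8x⁴ + 2x³. Remainder: −27x⁵ − 6x⁴ − 69x³ − 34x² + 4x + 4.
Step 2: lead(−27x⁵ − 6x⁴ − 69x³ − 34x² + 4x + 4) ÷ lead(D) = −27x⁵ ÷ 3x³ = −9x². Subtract (−9x²)·D = −27x⁵ − 72x³ − 18x². Remainder: −6x⁴ + 3x³ − 16x² + 4x + 4.
Step 3: lead(−6x⁴ + 3x³ − 16x² + 4x + 4) ÷ lead(D) = −6x⁴ ÷ 3x³ = −2x. Subtract (−2x)·D = −6x⁴ − 16x² − 4x. Remainder: 3x³ + 8x + 4.
Step 4: lead(3x³ + 8x + 4) ÷ lead(D) = 3x³ ÷ 3x³ = 1. Subtract (1)·D = 3x³ + 8x + 2. Remainder: 2.

R = [2]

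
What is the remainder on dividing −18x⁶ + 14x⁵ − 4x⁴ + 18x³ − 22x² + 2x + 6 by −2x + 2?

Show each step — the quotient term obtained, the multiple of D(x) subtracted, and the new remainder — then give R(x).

R(x) = −4

Step 1: lead(−18x⁶ + 14x⁵ − 4x⁴ + 18x³ − 22x² + 2x + 6) ÷ lead(D) = −18x⁶ ÷ −2x = 9x⁵. Subtract (9x⁵)·D = −18x⁶ + 18x⁵. Remainder: −4x⁵ − 4x⁴ + 18x³ − 22x² + 2x + 6.
Step 2: lead(−4x⁵ − 4x⁴ + 18x³ − 22x² + 2x + 6) ÷ lead(D) = −4x⁵ ÷ −2x = 2x⁴. Subtract (2x⁴)·D = −4x⁵ + 4x⁴. Remainder: −8x⁴ + 18x³ − 22x² + 2x + 6.
Step 3: lead(−8x⁴ + 18x³ − 22x² + 2x + 6) ÷ lead(D) = −8x⁴ ÷ −2x = 4x³. Subtract (4x³)·D = −8x⁴ + 8x³. Remainder: 10x³ − 22x² + 2x + 6.
Step 4: lead(10x³ − 22x² + 2x + 6) ÷ lead(D) = 10x³ ÷ −2x = −5x². Subtract (−5x²)·D = 10x³ − 10x². Remainder: −12x² + 2x + 6.
Step 5: lead(−12x² + 2x + 6) ÷ lead(D) = −12x² ÷ −2x = 6x. Subtract (6x)·D = −12x² + 12x. Remainder: −10x + 6.
Step 6: lead(−10x + 6) ÷ lead(D) = −10x ÷ −2x = 5. Subtract (5)·D = −10x + 10. Remainder: −4.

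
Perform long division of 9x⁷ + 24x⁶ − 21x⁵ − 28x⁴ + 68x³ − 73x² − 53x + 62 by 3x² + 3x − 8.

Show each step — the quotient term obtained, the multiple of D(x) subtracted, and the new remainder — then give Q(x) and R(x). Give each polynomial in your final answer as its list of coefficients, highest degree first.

Step 1: lead(9x⁷ + 24x⁶ − 21x⁵ − 28x⁴ + 68x³ − 73x² − 53x + 62) ÷ lead(D) = 9x⁷ ÷ 3x² = 3x⁵. Subtract (3x⁵)·D = 9x⁷ + 9x⁶ − 24x⁵. Remainder: 15x⁶ + 3x⁵ − 28x⁴ + 68x³ − 73x² − 53x + 62.
Step 2: lead(15x⁶ + 3x⁵ − 28x⁴ + 68x³ − 73x² − 53x + 62) ÷ lead(D) = 15x⁶ ÷ 3x² = 5x⁴. Subtract (5x⁴)·D = 15x⁶ + 15x⁵ − 40x⁴. Remainder: −12x⁵ + 12x⁴ + 68x³ − 73x² − 53x + 62.
Step 3: lead(−12x⁵ + 12x⁴ + 68x³ − 73x² − 53x + 62) ÷ lead(D) = −12x⁵ ÷ 3x² = −4x³. Subtract (−4x³)·D = −12x⁵ − 12x⁴ + 32x³. Remainder: 24x⁴ + 36x³ − 73x² − 53x + 62.
Step 4: lead(24x⁴ + 36x³ − 73x² − 53x + 62) ÷ lead(D) = 24x⁴ ÷ 3x² = 8x². Subtract (8x²)·D = 24x⁴ + 24x³ − 64x². Remainder: 12x³ − 9x² − 53x + 62.
Step 5: lead(12x³ − 9x² − 53x + 62) ÷ lead(D) = 12x³ ÷ 3x² = 4x. Subtract (4x)·D = 12x³ + 12x² − 32x. Remainder: −21x² − 21x + 62.
Step 6: lead(−21x² − 21x + 62) ÷ lead(D) = −21x² ÷ 3x² = −7. Subtract (−7)·D = −21x² − 21x + 56. Remainder: 6.

Q = [3, 5, -4, 8, 4, -7]; R = [6]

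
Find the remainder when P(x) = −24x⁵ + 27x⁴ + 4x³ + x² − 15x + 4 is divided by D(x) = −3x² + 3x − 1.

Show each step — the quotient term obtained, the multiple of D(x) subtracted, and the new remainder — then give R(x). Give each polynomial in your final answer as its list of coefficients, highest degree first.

Step 1: lead(−24x⁵ + 27x⁴ + 4x³ + x² − 15x + 4) ÷ lead(D) = −24x⁵ ÷ −3x² = 8x³. Subtract (8x³)·D = −24x⁵ + 24x⁴ − 8x³. Remainder: 3x⁴ + 12x³ + x² − 15x + 4.
Step 2: lead(3x⁴ + 12x³ + x² − 15x + 4) ÷ lead(D) = 3x⁴ ÷ −3x² = −x². Subtract (−x²)·D = 3x⁴ − 3x³ + x². Remainder: 15x³ − 15x + 4.
Step 3: lead(15x³ − 15x + 4) ÷ lead(D) = 15x³ ÷ −3x² = −5x. Subtract (−5x)·D = 15x³ − 15x² + 5x. Remainder: 15x² − 20x + 4.
Step 4: lead(15x² − 20x + 4) ÷ lead(D) = 15x² ÷ −3x² = −5. Subtract (−5)·D = 15x² − 15x + 5. Remainder: −5x − 1.

R = [-5, -1]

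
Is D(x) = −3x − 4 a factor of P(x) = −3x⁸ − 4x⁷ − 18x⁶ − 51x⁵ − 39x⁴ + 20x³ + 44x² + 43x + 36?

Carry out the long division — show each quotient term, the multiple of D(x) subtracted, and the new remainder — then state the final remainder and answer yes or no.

R(x) = 0, so D(x) is a factor of P(x). yes

Step 1: lead(−3x⁸ − 4x⁷ − 18x⁶ − 51x⁵ − 39x⁴ + 20x³ + 44x² + 43x + 36) ÷ lead(D) = −3x⁸ ÷ −3x = x⁷. Subtract (x⁷)·D = −3x⁸ − 4x⁷. Remainder: −18x⁶ − 51x⁵ − 39x⁴ + 20x³ + 44x² + 43x + 36.
Step 2: lead(−18x⁶ − 51x⁵ − 39x⁴ + 20x³ + 44x² + 43x + 36) ÷ lead(D) = −18x⁶ ÷ −3x = 6x⁵. Subtract (6x⁵)·D = −18x⁶ − 24x⁵. Remainder: −27x⁵ − 39x⁴ + 20x³ + 44x² + 43x + 36.
Step 3: lead(−27x⁵ − 39x⁴ + 20x³ + 44x² + 43x + 36) ÷ lead(D) = −27x⁵ ÷ −3x = 9x⁴. Subtract (9x⁴)·D = −27x⁵ − 36x⁴. Remainder: −3x⁴ + 20x³ + 44x² + 43x + 36.
Step 4: lead(−3x⁴ + 20x³ + 44x² + 43x + 36) ÷ lead(D) = −3x⁴ ÷ −3x = x³. Subtract (x³)·D = −3x⁴ − 4x³. Remainder: 24x³ + 44x² + 43x + 36.
Step 5: lead(24x³ + 44x² + 43x + 36) ÷ lead(D) = 24x³ ÷ −3x = −8x². Subtract (−8x²)·D = 24x³ + 32x². Remainder: 12x² + 43x + 36.
Step 6: lead(12x² + 43x + 36) ÷ lead(D) = 12x² ÷ −3x = −4x. Subtract (−4x)·D = 12x² + 16x. Remainder: 27x + 36.
Step 7: lead(27x + 36) ÷ lead(D) = 27x ÷ −3x = −9. Subtract (−9)·D = 27x + 36. Remainder: 0.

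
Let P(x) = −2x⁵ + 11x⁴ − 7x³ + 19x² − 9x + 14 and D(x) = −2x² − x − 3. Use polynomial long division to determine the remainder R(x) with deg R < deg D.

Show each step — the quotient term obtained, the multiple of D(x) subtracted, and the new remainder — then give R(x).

R(x) = 3x + 5

Step 1: lead(−2x⁵ + 11x⁴ − 7x³ + 19x² − 9x + 14) ÷ lead(D) = −2x⁵ ÷ −2x² = x³. Subtract (x³)·D = −2x⁵ − x⁴ − 3x³. Remainder: 12x⁴ − 4x³ + 19x² − 9x + 14.
Step 2: lead(12x⁴ − 4x³ + 19x² − 9x + 14) ÷ lead(D) = 12x⁴ ÷ −2x² = −6x². Subtract (−6x²)·D = 12x⁴ + 6x³ + 18x². Remainder: −10x³ + x² − 9x + 14.
Step 3: lead(−10x³ + x² − 9x + 14) ÷ lead(D) = −10x³ ÷ −2x² = 5x. Subtract (5x)·D = −10x³ − 5x² − 15x. Remainder: 6x² + 6x + 14.
Step 4: lead(6x² + 6x + 14) ÷ lead(D) = 6x² ÷ −2x² = −3. Subtract (−3)·D = 6x² + 3x + 9. Remainder: 3x + 5.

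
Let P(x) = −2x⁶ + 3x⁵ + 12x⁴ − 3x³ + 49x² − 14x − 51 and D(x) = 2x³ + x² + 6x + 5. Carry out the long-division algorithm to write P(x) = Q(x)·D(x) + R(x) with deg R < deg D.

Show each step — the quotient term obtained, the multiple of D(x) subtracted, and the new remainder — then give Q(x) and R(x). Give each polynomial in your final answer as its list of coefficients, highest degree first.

Step 1: lead(−2x⁶ + 3x⁵ + 12x⁴ − 3x³ + 49x² − 14x − 51) ÷ lead(D) = −2x⁶ ÷ 2x³ = −x³. Subtract (−x³)·D = −2x⁶ − x⁵ − 6x⁴ − 5x³. Remainder: 4x⁵ + 18x⁴ + 2x³ + 49x² − 14x − 51.
Step 2: lead(4x⁵ + 18x⁴ + 2x³ + 49x² − 14x − 51) ÷ lead(D) = 4x⁵ ÷ 2x³ = 2x². Subtract (2x²)·D = 4x⁵ + 2x⁴ + 12x³ + 10x². Remainder: 16x⁴ − 10x³ + 39x² − 14x − 51.
Step 3: lead(16x⁴ − 10x³ + 39x² − 14x − 51) ÷ lead(D) = 16x⁴ ÷ 2x³ = 8x. Subtract (8x)·D = 16x⁴ + 8x³ + 48x² + 40x. Remainder: −18x³ − 9x² − 54x − 51.
Step 4: lead(−18x³ − 9x² − 54x − 51) ÷ lead(D) = −18x³ ÷ 2x³ = −9. Subtract (−9)·D = −18x³ − 9x² − 54x − 45. Remainder: −6.

Q = [-1, 2, 8, -9]; R = [-6]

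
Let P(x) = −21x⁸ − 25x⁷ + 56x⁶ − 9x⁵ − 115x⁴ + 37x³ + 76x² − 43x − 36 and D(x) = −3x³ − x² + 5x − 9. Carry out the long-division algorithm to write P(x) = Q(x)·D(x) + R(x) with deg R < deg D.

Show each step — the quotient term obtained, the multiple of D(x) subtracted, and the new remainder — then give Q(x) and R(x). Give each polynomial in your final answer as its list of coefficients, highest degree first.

Q = [7, 6, -9, -5, 7, 4]; R = [0]

Step 1: lead(−21x⁸ − 25x⁷ + 56x⁶ − 9x⁵ − 115x⁴ + 37x³ + 76x² − 43x − 36) ÷ lead(D) = −21x⁸ ÷ −3x³ = 7x⁵. Subtract (7x⁵)·D = −21x⁸ − 7x⁷ + 35x⁶ − 63x⁵. Remainder: −18x⁷ + 21x⁶ + 54x⁵ − 115x⁴ + 37x³ + 76x² − 43x − 36.
Step 2: lead(−18x⁷ + 21x⁶ + 54x⁵ − 115x⁴ + 37x³ + 76x² − 43x − 36) ÷ lead(D) = −18x⁷ ÷ −3x³ = 6x⁴. Subtract (6x⁴)·D = −18x⁷ − 6x⁶ + 30x⁵ − 54x⁴. Remainder: 27x⁶ + 24x⁵ − 61x⁴ + 37x³ + 76x² − 43x − 36.
Step 3: lead(27x⁶ + 24x⁵ − 61x⁴ + 37x³ + 76x² − 43x − 36) ÷ lead(D) = 27x⁶ ÷ −3x³ = −9x³. Subtract (−9x³)·D = 27x⁶ + 9x⁵ − 45x⁴ + 81x³. Remainder: 15x⁵ − 16x⁴ − 44x³ + 76x² − 43x − 36.
Step 4: lead(15x⁵ − 16x⁴ − 44x³ + 76x² − 43x − 36) ÷ lead(D) = 15x⁵ ÷ −3x³ = −5x². Subtract (−5x²)·D = 15x⁵ + 5x⁴ − 25x³ + 45x². Remainder: −21x⁴ − 19x³ + 31x² − 43x − 36.
Step 5: lead(−21x⁴ − 19x³ + 31x² − 43x − 36) ÷ lead(D) = −21x⁴ ÷ −3x³ = 7x. Subtract (7x)·D = −21x⁴ − 7x³ + 35x² − 63x. Remainder: −12x³ − 4x² + 20x − 36.
Step 6: lead(−12x³ − 4x² + 20x − 36) ÷ lead(D) = −12x³ ÷ −3x³ = 4. Subtract (4)·D = −12x³ − 4x² + 20x − 36. Remainder: 0.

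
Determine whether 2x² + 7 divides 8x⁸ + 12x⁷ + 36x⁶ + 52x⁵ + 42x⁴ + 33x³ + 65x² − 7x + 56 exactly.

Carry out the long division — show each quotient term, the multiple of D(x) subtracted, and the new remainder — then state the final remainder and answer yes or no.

R(x) = 0, so D(x) is a factor of P(x). yes

Step 1: lead(8x⁸ + 12x⁷ + 36x⁶ + 52x⁵ + 42x⁴ + 33x³ + 65x² − 7x + 56) ÷ lead(D) = 8x⁸ ÷ 2x² = 4x⁶. Subtract (4x⁶)·D = 8x⁸ + 28x⁶. Remainder: 12x⁷ + 8x⁶ + 52x⁵ + 42x⁴ + 33x³ + 65x² − 7x + 56.
Step 2: lead(12x⁷ + 8x⁶ + 52x⁵ + 42x⁴ + 33x³ + 65x² − 7x + 56) ÷ lead(D) = 12x⁷ ÷ 2x² = 6x⁵. Subtract (6x⁵)·D = 12x⁷ + 42x⁵. Remainder: 8x⁶ + 10x⁵ + 42x⁴ + 33x³ + 65x² − 7x + 56.
Step 3: lead(8x⁶ + 10x⁵ + 42x⁴ + 33x³ + 65x² − 7x + 56) ÷ lead(D) = 8x⁶ ÷ 2x² = 4x⁴. Subtract (4x⁴)·D = 8x⁶ + 28x⁴. Remainder: 10x⁵ + 14x⁴ + 33x³ + 65x² − 7x + 56.
Step 4: lead(10x⁵ + 14x⁴ + 33x³ + 65x² − 7x + 56) ÷ lead(D) = 10x⁵ ÷ 2x² = 5x³. Subtract (5x³)·D = 10x⁵ + 35x³. Remainder: 14x⁴ − 2x³ + 65x² − 7x + 56.
Step 5: lead(14x⁴ − 2x³ + 65x² − 7x + 56) ÷ lead(D) = 14x⁴ ÷ 2x² = 7x². Subtract (7x²)·D = 14x⁴ + 49x². Remainder: −2x³ + 16x² − 7x + 56.
Step 6: lead(−2x³ + 16x² − 7x + 56) ÷ lead(D) = −2x³ ÷ 2x² = −x. Subtract (−x)·D = −2x³ − 7x. Remainder: 16x² + 56.
Step 7: lead(16x² + 56) ÷ lead(D) = 16x² ÷ 2x² = 8. Subtract (8)·D = 16x² + 56. Remainder: 0.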